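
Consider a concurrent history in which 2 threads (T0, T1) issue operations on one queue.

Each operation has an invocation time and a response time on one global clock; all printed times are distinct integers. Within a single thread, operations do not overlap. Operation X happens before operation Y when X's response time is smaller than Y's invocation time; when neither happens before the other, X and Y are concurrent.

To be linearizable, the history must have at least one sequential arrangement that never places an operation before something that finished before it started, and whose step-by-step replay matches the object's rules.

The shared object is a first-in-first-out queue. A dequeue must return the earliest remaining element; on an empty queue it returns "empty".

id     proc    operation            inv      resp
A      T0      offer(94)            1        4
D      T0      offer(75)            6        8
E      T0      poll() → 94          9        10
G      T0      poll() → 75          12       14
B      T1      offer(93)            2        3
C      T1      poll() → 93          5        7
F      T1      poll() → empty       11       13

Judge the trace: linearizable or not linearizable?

linearizable

a witness: B, A, C, D, E, G, F
1. B offer(93), leaving queue <93>
2. A offer(94), leaving queue <93,94>
3. C poll() → 93, leaving queue <94>
4. D offer(75), leaving queue <94,75>
5. E poll() → 94, leaving queue <75>
6. G poll() → 75, leaving queue <>
7. F poll() → empty, leaving queue <>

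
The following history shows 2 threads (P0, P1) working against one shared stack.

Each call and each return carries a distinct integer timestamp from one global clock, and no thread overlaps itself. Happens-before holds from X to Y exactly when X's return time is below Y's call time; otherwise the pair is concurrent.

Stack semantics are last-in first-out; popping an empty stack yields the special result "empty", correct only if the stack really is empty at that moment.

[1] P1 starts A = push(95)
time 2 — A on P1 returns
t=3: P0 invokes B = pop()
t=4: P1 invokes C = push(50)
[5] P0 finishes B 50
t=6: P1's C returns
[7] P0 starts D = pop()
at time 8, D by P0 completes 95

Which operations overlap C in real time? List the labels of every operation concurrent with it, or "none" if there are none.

B

overlap test against C [4,6]: concurrent iff the interval meets 4..6
A [1,2]: before
B [3,5]: concurrent
D [7,8]: after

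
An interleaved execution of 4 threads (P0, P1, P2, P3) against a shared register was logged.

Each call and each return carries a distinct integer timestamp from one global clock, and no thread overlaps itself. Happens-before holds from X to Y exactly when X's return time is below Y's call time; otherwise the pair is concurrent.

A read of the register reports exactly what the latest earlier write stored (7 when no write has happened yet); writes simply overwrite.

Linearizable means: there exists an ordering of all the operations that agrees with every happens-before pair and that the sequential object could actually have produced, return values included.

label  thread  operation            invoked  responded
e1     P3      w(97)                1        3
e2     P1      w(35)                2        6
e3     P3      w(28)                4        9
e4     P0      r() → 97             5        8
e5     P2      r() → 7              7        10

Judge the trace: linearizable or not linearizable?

prefix check: 1..9 passes, 1..10 fails once e5's time-10 response joins
every one of the 18 real-time-consistent orders over 5 completed register ops fails the sequential spec
take e1, e2, e3, e4, e5: step 4 already fails, because e4 r() → 97 cannot occur there
take e1, e2, e3, e5, e4: step 4 already fails, because e5 r() → 7 cannot occur there

not linearizable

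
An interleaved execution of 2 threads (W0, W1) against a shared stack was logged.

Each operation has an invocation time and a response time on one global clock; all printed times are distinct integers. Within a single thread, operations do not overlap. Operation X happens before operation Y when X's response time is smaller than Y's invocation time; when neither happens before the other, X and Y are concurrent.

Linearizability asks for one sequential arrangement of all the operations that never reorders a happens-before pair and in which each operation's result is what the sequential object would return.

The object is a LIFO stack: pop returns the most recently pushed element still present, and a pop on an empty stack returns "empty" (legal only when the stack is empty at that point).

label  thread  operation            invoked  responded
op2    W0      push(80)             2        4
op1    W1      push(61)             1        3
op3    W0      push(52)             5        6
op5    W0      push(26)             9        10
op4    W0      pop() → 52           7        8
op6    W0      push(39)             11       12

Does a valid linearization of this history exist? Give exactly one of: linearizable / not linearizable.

witness order: op1, op2, op3, op4, op5, op6
after step 1 (op1 push(61)): stack <61>
after step 2 (op2 push(80)): stack <61,80>
after step 3 (op3 push(52)): stack <61,80,52>
after step 4 (op4 pop() → 52): stack <61,80>
after step 5 (op5 push(26)): stack <61,80,26>
after step 6 (op6 push(39)): stack <61,80,26,39>

linearizable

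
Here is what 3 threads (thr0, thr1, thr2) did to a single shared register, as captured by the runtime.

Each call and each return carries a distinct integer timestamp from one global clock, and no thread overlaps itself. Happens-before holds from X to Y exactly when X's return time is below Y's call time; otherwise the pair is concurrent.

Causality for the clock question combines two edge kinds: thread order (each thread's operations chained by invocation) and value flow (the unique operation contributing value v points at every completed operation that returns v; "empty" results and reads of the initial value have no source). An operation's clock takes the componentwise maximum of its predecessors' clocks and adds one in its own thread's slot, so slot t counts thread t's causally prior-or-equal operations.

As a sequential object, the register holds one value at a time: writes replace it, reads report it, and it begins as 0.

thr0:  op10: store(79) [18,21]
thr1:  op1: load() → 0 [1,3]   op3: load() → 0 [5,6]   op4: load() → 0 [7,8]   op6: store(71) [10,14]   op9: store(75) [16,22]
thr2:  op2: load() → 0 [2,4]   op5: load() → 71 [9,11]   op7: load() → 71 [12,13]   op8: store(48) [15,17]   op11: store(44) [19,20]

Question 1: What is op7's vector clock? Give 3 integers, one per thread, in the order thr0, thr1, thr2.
(0, 4, 3)

op2, invoked 2, has no incoming edges; only thr2's bump applies → (0, 0, 1)
op1, invoked 1, has no incoming edges; only thr1's bump applies → (0, 1, 0)
op10, invoked 18, has no incoming edges; only thr0's bump applies → (1, 0, 0)
op3 (invocation 5): componentwise max over VC(op1)=(0, 1, 0), +1 at thr1, giving (0, 2, 0)
op4 (invocation 7): componentwise max over VC(op3)=(0, 2, 0), +1 at thr1, giving (0, 3, 0)
op6 (invocation 10): componentwise max over VC(op4)=(0, 3, 0), +1 at thr1, giving (0, 4, 0)
op9 (invocation 16): componentwise max over VC(op6)=(0, 4, 0), +1 at thr1, giving (0, 5, 0)
op5 (invocation 9): componentwise max over VC(op2)=(0, 0, 1), VC(op6)=(0, 4, 0), +1 at thr2, giving (0, 4, 2)
op7 (invocation 12): componentwise max over VC(op5)=(0, 4, 2), VC(op6)=(0, 4, 0), +1 at thr2, giving (0, 4, 3)
op8 (invocation 15): componentwise max over VC(op7)=(0, 4, 3), +1 at thr2, giving (0, 4, 4)
op11 (invocation 19): componentwise max over VC(op8)=(0, 4, 4), +1 at thr2, giving (0, 4, 5)
target: VC(op7) = (0, 4, 3)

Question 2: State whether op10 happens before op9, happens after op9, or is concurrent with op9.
concurrent

op10 spans [18,21], op9 spans [16,22]
the intervals overlap in both directions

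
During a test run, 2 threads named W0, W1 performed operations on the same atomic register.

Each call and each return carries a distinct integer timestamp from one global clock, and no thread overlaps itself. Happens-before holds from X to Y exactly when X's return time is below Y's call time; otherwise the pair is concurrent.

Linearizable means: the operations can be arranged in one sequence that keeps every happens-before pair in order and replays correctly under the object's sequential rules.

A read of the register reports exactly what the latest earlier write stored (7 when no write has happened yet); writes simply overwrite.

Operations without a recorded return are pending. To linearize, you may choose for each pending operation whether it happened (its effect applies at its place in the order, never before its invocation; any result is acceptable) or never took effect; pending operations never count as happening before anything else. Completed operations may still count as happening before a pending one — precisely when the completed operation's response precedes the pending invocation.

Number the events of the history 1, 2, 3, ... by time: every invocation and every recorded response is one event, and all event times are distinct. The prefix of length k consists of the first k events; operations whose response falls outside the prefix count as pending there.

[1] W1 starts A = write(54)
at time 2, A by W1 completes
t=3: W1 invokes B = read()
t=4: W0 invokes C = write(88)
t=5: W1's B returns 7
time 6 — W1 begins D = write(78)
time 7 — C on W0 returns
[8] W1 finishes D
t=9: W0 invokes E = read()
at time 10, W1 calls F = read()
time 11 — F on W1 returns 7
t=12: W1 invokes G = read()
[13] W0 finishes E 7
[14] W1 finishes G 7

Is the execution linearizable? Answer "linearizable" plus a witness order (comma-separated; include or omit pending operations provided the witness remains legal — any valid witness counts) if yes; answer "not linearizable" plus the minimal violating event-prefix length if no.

not linearizable — minimal violating prefix: 5 events

already the first 5 events (up to B's response at time 5) admit no linearization; the first 4 still do
exhaustive check: the 2 completed atomic register ops admit one real-time order; illegal
no escape via the 1 pending operation (C): every completion choice fails
one such order, A, B (pending dropped), breaks at step 2 where B read() → 7 is illegal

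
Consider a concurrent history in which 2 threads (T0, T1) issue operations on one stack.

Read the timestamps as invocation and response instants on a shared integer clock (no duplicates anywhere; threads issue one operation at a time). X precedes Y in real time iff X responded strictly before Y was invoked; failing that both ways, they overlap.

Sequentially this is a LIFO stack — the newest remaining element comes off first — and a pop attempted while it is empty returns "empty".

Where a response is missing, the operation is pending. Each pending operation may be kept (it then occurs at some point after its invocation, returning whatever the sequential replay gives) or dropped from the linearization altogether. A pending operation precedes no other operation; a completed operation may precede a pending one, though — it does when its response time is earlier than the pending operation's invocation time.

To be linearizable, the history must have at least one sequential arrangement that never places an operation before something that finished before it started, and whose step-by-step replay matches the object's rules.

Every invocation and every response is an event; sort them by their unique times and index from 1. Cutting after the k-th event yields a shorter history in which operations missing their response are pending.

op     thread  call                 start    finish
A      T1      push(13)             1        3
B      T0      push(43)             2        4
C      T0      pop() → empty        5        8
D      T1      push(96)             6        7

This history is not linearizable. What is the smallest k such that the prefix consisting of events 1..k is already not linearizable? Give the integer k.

events 1..7 are linearizable, e.g. via A, B, C, D:
step 1: A push(13) — stack <13>
step 2: B push(43) — stack <13,43>
step 3: C pop() (pending, included) — stack <13>
step 4: D push(96) — stack <13,96>
event 8 — C's response, time 8 — after it, nothing linearizes
one such order, A, B, C, D, breaks at step 3 where C pop() → empty is illegal
one such order, A, B, D, C, breaks at step 4 where C pop() → empty is illegal

8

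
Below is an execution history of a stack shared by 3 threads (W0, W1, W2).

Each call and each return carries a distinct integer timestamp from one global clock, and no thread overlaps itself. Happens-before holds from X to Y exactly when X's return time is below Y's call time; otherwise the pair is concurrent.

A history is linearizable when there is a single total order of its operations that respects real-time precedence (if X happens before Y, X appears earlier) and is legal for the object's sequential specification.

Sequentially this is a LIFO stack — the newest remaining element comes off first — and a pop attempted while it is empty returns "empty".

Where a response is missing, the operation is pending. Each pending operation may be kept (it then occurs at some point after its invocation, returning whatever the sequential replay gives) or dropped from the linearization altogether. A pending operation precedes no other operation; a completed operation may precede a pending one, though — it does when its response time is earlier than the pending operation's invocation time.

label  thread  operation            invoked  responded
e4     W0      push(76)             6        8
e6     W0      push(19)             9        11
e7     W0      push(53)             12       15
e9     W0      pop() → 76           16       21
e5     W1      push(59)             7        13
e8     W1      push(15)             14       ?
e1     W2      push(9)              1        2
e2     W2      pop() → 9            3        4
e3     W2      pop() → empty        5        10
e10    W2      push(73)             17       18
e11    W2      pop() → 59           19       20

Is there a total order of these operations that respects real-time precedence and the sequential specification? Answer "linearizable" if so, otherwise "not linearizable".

not linearizable

already the first 21 events (up to e9's response at time 21) admit no linearization; the first 20 still do
all 45 real-time-respecting orders fail — 10 completed stack operations, no legal replay
include/drop combinations of the 1 pending operation (e8) were all tried; none helps
one such order, e1, e2, e3, e4, e5, e6, e7, e9, e10, e11 (pending dropped), breaks at step 8 where e9 pop() → 76 is illegal
one such order, e1, e2, e3, e4, e5, e6, e7, e10, e9, e11 (pending dropped), breaks at step 9 where e9 pop() → 76 is illegal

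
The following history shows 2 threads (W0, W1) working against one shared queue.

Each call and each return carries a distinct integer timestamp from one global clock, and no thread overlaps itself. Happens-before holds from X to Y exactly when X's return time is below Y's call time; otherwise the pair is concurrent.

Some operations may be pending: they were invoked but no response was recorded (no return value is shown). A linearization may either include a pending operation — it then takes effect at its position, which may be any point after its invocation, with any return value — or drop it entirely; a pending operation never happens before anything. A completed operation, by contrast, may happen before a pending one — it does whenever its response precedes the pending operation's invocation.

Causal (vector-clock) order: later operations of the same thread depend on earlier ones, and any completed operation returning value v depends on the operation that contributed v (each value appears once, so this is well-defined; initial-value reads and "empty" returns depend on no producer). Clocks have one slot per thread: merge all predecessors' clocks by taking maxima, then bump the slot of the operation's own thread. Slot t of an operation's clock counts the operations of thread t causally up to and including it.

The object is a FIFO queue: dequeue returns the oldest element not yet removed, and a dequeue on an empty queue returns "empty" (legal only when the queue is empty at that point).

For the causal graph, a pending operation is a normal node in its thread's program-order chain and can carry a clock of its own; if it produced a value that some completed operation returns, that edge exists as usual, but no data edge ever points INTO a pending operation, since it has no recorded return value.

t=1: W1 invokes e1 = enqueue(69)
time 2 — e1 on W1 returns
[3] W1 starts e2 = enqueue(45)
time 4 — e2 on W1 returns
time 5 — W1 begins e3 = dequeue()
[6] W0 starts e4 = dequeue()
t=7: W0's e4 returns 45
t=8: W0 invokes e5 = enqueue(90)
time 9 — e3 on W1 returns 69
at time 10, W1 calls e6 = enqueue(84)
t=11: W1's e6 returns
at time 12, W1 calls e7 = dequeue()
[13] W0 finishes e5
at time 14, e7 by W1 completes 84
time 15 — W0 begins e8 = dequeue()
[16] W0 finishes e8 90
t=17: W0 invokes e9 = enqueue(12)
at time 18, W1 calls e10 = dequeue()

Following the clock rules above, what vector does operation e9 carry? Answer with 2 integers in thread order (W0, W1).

(4, 2)

root op e1, invoked 1: fresh clock plus W1's own tick → (0, 1)
VC(e2, invoked at 3): max of VC(e1)=(0, 1), then +1 on thread W1 → (0, 2)
VC(e3, invoked at 5): max of VC(e1)=(0, 1), VC(e2)=(0, 2), then +1 on thread W1 → (0, 3)
VC(e4, invoked at 6): max of VC(e2)=(0, 2), then +1 on thread W0 → (1, 2)
VC(e6, invoked at 10): max of VC(e3)=(0, 3), then +1 on thread W1 → (0, 4)
VC(e5, invoked at 8): max of VC(e4)=(1, 2), then +1 on thread W0 → (2, 2)
VC(e7, invoked at 12): max of VC(e6)=(0, 4), then +1 on thread W1 → (0, 5)
VC(e8, invoked at 15): max of VC(e5)=(2, 2), then +1 on thread W0 → (3, 2)
VC(e10, invoked at 18): max of VC(e7)=(0, 5), then +1 on thread W1 → (0, 6)
VC(e9, invoked at 17): max of VC(e8)=(3, 2), then +1 on thread W0 → (4, 2)
target: VC(e9) = (4, 2)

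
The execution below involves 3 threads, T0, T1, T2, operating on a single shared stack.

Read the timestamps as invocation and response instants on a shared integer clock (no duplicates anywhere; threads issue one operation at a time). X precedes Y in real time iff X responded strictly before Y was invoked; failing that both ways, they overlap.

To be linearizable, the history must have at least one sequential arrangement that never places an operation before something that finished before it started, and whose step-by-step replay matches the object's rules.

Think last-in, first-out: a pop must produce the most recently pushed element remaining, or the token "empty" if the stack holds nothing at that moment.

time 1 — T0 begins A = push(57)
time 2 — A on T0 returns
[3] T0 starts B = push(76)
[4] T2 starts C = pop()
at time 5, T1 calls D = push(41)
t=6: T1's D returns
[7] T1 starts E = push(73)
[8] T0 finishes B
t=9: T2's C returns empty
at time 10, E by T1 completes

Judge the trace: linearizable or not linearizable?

the violation lands at event 9, C's response at time 9: events 1..8 linearize, events 1..9 do not
the 4 completed operations admit 6 real-time orders; each fails the stack replay
no completion choice of the 1 pending operation (E) rescues it — every subset was tried
for example A, B, C, D (pending dropped) fails at step 3: C pop() → empty is not legal there
for example A, B, D, C (pending dropped) fails at step 4: C pop() → empty is not legal there

not linearizable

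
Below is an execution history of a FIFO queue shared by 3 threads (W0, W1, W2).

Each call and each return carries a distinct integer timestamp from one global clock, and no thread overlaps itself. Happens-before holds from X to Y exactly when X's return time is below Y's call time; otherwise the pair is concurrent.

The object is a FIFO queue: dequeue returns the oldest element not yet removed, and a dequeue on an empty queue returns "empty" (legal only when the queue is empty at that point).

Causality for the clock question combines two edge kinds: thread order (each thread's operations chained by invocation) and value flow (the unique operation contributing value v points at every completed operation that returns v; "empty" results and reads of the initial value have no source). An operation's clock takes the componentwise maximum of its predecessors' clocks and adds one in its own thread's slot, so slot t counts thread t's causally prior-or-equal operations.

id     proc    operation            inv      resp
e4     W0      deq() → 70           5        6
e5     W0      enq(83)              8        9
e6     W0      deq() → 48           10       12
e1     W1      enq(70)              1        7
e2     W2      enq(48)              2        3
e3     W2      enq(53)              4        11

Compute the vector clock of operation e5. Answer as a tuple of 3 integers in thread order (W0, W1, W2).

(2, 1, 0)

no predecessors for e2 (invoked 2): W2 increments from zero → (0, 0, 1)
no predecessors for e1 (invoked 1): W1 increments from zero → (0, 1, 0)
e3, invoked 4, takes VC(e2)=(0, 0, 1) under max, adds 1 for W2 → (0, 0, 2)
e4, invoked 5, takes VC(e1)=(0, 1, 0) under max, adds 1 for W0 → (1, 1, 0)
e5, invoked 8, takes VC(e4)=(1, 1, 0) under max, adds 1 for W0 → (2, 1, 0)
e6, invoked 10, takes VC(e2)=(0, 0, 1), VC(e5)=(2, 1, 0) under max, adds 1 for W0 → (3, 1, 1)
target: VC(e5) = (2, 1, 0)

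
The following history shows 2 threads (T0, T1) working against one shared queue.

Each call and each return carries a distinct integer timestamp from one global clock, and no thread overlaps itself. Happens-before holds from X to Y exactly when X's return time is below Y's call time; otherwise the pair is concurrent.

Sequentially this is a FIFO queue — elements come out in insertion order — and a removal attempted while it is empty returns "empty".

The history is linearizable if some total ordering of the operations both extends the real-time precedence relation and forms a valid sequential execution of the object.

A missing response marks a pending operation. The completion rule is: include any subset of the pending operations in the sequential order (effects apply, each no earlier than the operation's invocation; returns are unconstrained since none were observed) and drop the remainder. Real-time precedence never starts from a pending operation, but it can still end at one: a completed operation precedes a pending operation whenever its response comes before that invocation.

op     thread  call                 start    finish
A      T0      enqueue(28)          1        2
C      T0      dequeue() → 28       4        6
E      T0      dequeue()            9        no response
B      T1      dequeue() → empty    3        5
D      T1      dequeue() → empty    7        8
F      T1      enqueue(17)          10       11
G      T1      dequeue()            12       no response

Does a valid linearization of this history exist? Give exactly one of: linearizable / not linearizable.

linearizable

a witness: A, C, B, D, E, F
step 1: A enqueue(28) — queue <28>
step 2: C dequeue() → 28 — queue <>
step 3: B dequeue() → empty — queue <>
step 4: D dequeue() → empty — queue <>
step 5: E dequeue() (pending, included) — queue <>
step 6: F enqueue(17) — queue <17>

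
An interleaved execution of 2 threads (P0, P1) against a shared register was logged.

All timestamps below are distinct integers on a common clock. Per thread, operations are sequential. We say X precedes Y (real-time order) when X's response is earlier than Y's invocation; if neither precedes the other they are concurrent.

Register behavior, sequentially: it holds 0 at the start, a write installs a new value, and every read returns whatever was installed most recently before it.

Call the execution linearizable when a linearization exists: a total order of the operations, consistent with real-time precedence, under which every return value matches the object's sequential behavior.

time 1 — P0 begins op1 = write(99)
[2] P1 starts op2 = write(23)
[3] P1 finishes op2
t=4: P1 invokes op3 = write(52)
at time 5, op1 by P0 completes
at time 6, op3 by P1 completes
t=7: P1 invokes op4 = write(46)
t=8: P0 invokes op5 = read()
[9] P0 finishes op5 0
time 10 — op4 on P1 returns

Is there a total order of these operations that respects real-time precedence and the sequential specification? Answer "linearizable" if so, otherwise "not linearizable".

not linearizable

the violation lands at event 9, op5's response at time 9: events 1..8 linearize, events 1..9 do not
all 3 real-time-respecting orders fail — 4 completed register operations, no legal replay
including or dropping the 1 pending operation (op4) in any combination fails
one such order, op1, op2, op3, op5 (pending dropped), breaks at step 4 where op5 read() → 0 is illegal
one such order, op2, op1, op3, op5 (pending dropped), breaks at step 4 where op5 read() → 0 is illegal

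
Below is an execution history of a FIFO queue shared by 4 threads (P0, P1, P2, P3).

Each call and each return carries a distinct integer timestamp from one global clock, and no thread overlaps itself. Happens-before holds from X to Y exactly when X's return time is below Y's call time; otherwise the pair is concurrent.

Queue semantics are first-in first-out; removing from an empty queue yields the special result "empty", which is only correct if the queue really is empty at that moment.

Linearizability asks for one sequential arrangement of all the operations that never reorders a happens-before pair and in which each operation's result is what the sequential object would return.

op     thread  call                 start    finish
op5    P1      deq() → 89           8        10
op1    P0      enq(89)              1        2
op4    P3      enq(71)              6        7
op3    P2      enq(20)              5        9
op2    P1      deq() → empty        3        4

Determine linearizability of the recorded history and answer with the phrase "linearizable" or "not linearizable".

not linearizable

the violation lands at event 4, op2's response at time 4: events 1..3 linearize, events 1..4 do not
exhaustive check: the 2 completed FIFO queue ops admit one real-time order; illegal
sample order op1, op2 stalls at step 2 — op2 deq() → empty has no legal effect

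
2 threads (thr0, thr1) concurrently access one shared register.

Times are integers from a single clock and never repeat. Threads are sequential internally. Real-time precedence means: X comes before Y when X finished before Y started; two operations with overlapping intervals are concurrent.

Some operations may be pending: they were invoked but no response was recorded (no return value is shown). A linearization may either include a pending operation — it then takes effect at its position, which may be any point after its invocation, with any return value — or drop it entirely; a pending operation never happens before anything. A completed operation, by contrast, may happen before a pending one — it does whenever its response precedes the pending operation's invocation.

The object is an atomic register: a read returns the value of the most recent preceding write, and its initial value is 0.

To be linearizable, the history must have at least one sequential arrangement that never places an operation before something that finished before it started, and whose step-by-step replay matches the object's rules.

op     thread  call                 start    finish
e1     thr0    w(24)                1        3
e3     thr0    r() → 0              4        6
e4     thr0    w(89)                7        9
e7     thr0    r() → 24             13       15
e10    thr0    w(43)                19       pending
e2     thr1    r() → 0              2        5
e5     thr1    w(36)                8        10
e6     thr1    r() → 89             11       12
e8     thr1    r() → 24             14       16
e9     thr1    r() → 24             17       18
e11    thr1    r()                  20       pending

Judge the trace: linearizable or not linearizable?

not linearizable

cut after 5 events: linearizable; cut after 6 events (e3 responds, time 6): not linearizable
no legal order exists: 3 real-time-consistent candidates over 3 completed register operations, all rejected
one such order, e1, e2, e3, breaks at step 2 where e2 r() → 0 is illegal
one such order, e1, e3, e2, breaks at step 2 where e3 r() → 0 is illegal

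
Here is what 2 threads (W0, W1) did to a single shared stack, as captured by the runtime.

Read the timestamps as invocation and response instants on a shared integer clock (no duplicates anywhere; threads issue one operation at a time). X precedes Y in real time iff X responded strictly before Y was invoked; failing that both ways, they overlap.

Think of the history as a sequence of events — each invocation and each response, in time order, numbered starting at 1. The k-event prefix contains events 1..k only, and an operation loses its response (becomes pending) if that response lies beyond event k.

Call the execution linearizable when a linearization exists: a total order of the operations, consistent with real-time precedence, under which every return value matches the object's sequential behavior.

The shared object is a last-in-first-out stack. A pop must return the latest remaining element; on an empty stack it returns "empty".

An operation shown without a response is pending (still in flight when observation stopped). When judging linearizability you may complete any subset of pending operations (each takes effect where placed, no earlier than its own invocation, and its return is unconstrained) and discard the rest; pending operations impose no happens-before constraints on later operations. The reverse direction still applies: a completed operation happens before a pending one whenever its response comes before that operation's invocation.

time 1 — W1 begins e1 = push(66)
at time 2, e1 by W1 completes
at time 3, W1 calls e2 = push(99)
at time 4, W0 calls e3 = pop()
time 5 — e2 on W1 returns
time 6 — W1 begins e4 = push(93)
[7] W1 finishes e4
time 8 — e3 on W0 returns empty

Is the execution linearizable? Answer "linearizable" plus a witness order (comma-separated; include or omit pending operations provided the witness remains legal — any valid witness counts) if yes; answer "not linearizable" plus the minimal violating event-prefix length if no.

cut after 7 events: linearizable; cut after 8 events (e3 responds, time 8): not linearizable
no legal order exists: 3 real-time-consistent candidates over 4 completed stack operations, all rejected
one such order, e1, e2, e3, e4, breaks at step 3 where e3 pop() → empty is illegal
one such order, e1, e2, e4, e3, breaks at step 4 where e3 pop() → empty is illegal

not linearizable — minimal violating prefix: 8 events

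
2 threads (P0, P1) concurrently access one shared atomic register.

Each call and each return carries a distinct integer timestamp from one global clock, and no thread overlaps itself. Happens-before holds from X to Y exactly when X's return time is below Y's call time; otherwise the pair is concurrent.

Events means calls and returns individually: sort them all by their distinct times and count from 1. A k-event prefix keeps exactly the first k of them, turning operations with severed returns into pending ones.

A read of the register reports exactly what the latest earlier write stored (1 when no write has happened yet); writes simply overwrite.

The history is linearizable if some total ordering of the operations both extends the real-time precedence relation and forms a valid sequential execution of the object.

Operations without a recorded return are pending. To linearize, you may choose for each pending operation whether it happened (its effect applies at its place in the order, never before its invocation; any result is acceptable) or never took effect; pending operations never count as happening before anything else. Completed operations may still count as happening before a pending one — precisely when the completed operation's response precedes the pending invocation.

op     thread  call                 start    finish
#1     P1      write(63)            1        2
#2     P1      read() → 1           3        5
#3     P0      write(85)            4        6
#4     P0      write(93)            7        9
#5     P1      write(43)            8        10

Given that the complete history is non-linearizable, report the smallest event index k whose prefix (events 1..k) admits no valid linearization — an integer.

events 1..4 are still linearizable — one witness is #1:
step 1: #1 write(63) — value 63
adding event 5 (#2 responds at 5) leaves no legal real-time order
including or dropping the 1 pending operation (#3) in any combination fails
take #1, #2 (pending dropped): step 2 already fails, because #2 read() → 1 cannot occur there

5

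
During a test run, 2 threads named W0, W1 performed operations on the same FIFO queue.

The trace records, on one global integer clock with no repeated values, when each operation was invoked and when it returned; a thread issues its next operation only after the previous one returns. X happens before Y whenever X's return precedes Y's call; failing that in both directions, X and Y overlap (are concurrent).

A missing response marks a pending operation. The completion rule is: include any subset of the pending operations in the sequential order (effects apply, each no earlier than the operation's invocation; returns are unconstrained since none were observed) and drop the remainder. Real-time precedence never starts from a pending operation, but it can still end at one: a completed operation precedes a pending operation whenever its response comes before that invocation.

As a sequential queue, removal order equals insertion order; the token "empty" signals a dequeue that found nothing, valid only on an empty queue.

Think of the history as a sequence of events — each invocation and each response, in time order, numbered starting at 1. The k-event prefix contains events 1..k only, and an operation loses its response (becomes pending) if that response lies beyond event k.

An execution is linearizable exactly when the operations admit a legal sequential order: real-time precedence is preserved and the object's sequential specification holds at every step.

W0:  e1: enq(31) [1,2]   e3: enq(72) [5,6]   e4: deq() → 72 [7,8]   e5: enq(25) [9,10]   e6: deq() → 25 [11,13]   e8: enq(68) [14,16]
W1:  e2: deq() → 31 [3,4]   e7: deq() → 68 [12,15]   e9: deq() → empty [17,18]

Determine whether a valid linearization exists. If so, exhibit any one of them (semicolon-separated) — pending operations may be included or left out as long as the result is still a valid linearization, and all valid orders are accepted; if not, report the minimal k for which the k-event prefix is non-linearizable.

step 1: e1 enq(31) — queue <31>
step 2: e2 deq() → 31 — queue <>
step 3: e3 enq(72) — queue <72>
step 4: e4 deq() → 72 — queue <>
step 5: e5 enq(25) — queue <25>
step 6: e6 deq() → 25 — queue <>
step 7: e8 enq(68) — queue <68>
step 8: e7 deq() → 68 — queue <>
step 9: e9 deq() → empty — queue <>

linearizable — witness: e1; e2; e3; e4; e5; e6; e8; e7; e9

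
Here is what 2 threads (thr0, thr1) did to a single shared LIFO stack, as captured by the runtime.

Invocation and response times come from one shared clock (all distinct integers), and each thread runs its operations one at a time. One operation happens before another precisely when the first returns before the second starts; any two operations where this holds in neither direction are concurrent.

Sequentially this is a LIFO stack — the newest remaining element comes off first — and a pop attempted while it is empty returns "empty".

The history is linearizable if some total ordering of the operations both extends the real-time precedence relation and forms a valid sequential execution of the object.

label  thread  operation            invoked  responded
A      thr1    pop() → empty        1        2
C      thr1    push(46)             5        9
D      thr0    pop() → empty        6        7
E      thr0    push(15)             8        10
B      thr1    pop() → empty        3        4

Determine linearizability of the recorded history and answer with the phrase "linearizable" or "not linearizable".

linearizable

one valid linearization: A, B, D, C, E
after step 1 (A pop() → empty): stack <>
after step 2 (B pop() → empty): stack <>
after step 3 (D pop() → empty): stack <>
after step 4 (C push(46)): stack <46>
after step 5 (E push(15)): stack <46,15>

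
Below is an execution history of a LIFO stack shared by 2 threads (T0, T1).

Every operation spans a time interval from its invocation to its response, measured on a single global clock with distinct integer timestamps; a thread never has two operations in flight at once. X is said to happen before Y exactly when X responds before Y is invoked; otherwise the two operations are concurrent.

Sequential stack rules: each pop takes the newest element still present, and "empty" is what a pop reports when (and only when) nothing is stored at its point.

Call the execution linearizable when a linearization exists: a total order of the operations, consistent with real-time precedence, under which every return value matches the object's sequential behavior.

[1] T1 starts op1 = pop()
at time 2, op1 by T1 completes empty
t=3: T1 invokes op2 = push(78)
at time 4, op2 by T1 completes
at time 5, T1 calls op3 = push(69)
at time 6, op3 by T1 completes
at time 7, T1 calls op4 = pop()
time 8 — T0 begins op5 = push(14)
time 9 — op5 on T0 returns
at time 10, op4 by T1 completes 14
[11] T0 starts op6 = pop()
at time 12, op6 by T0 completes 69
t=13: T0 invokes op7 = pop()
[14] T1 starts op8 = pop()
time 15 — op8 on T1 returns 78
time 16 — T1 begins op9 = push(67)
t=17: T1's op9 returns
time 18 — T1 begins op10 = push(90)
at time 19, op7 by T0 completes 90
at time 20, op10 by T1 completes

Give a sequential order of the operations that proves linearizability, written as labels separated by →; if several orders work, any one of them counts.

1. op1 pop() → empty, leaving stack <>
2. op2 push(78), leaving stack <78>
3. op3 push(69), leaving stack <78,69>
4. op5 push(14), leaving stack <78,69,14>
5. op4 pop() → 14, leaving stack <78,69>
6. op6 pop() → 69, leaving stack <78>
7. op8 pop() → 78, leaving stack <>
8. op9 push(67), leaving stack <67>
9. op10 push(90), leaving stack <67,90>
10. op7 pop() → 90, leaving stack <67>

op1 → op2 → op3 → op5 → op4 → op6 → op8 → op9 → op10 → op7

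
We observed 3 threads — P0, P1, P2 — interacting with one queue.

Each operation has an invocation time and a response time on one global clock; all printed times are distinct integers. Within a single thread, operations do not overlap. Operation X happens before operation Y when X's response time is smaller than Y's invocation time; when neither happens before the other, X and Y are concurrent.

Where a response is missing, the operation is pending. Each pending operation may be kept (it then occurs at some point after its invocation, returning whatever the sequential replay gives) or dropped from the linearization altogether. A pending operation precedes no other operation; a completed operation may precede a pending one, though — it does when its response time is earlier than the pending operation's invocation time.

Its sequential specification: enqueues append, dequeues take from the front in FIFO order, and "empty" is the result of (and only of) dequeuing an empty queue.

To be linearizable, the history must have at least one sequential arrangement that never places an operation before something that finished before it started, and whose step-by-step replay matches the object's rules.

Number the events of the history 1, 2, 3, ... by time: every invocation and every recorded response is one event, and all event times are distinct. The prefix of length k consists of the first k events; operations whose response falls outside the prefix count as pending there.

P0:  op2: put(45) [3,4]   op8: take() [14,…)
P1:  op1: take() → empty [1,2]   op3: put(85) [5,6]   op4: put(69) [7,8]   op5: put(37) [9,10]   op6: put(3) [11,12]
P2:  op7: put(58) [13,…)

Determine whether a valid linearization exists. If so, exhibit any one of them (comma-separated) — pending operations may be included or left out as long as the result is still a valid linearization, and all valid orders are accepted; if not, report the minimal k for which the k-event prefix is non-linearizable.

linearizable — witness: op1, op2, op3, op4, op5, op6

step 1: op1 take() → empty — queue <>
step 2: op2 put(45) — queue <45>
step 3: op3 put(85) — queue <45,85>
step 4: op4 put(69) — queue <45,85,69>
step 5: op5 put(37) — queue <45,85,69,37>
step 6: op6 put(3) — queue <45,85,69,37,3>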